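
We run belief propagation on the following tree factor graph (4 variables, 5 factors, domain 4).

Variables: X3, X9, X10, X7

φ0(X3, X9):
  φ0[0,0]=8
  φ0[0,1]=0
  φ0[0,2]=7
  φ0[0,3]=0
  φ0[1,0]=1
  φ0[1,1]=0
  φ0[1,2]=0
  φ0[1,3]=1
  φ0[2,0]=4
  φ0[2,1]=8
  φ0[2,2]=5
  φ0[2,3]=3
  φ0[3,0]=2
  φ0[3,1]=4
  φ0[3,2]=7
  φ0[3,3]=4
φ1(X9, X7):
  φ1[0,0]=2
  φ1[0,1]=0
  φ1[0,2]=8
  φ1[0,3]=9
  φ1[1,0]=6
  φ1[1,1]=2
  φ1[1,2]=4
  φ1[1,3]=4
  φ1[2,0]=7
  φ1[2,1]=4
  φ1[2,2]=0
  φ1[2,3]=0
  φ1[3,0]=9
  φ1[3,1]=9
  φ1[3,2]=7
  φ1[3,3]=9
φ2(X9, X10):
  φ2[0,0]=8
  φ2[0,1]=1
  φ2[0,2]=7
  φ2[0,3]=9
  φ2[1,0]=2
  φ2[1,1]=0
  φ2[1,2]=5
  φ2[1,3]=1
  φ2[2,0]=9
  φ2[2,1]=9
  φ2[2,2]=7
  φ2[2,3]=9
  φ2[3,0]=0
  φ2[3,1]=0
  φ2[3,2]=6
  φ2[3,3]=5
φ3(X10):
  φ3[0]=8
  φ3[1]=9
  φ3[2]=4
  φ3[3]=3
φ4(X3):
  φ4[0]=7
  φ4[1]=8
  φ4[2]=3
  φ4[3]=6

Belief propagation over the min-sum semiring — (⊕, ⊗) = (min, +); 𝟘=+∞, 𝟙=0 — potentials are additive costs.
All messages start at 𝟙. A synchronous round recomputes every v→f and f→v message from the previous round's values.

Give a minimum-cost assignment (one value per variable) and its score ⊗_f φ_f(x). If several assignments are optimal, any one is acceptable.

assignment: (X3=0, X9=1, X10=3, X7=1); score = 13

init: all messages = 𝟙 over 4 values
r1 m[φ0→X3] = [0, 0, 3, 2]
r1 m[φ0→X9] = [1, 0, 0, 0]
r1 m[φ1→X9] = [0, 2, 0, 7]
r1 m[φ1→X7] = [2, 0, 0, 0]
r1 m[φ2→X9] = [1, 0, 7, 0]
r1 m[φ2→X10] = [0, 0, 5, 1]
r1 m[φ3→X10] = [8, 9, 4, 3]
r1 m[φ4→X3] = [7, 8, 3, 6]
r1 m[X3→φ0] = [0, 0, 0, 0]
r1 m[X3→φ4] = [0, 0, 0, 0]
r1 m[X9→φ0] = [0, 0, 0, 0]
r1 m[X9→φ1] = [0, 0, 0, 0]
r1 m[X9→φ2] = [0, 0, 0, 0]
r1 m[X10→φ2] = [0, 0, 0, 0]
r1 m[X10→φ3] = [0, 0, 0, 0]
r1 m[X7→φ1] = [0, 0, 0, 0]
r2 m[φ0→X3] = [0, 0, 3, 2]
r2 m[φ0→X9] = [1, 0, 0, 0]
r2 m[φ1→X9] = [0, 2, 0, 7]
r2 m[φ1→X7] = [2, 0, 0, 0]
r2 m[φ2→X9] = [1, 0, 7, 0]
r2 m[φ2→X10] = [0, 0, 5, 1]
r2 m[φ3→X10] = [8, 9, 4, 3]
r2 m[φ4→X3] = [7, 8, 3, 6]
r2 m[X3→φ0] = [7, 8, 3, 6]
r2 m[X3→φ4] = [0, 0, 3, 2]
r2 m[X9→φ0] = [1, 2, 7, 7]
r2 m[X9→φ1] = [2, 0, 7, 0]
r2 m[X9→φ2] = [1, 2, 0, 7]
r2 m[X10→φ2] = [8, 9, 4, 3]
r2 m[X10→φ3] = [0, 0, 5, 1]
r2 m[X7→φ1] = [0, 0, 0, 0]
r3 m[φ0→X3] = [2, 2, 5, 3]
r3 m[φ0→X9] = [7, 7, 8, 6]
r3 m[φ1→X9] = [0, 2, 0, 7]
r3 m[φ1→X7] = [4, 2, 4, 4]
r3 m[φ2→X9] = [10, 4, 11, 8]
r3 m[φ2→X10] = [4, 2, 7, 3]
r3 m[φ3→X10] = [8, 9, 4, 3]
r3 m[φ4→X3] = [7, 8, 3, 6]
r3 m[X3→φ0] = [7, 8, 3, 6]
r3 m[X3→φ4] = [0, 0, 3, 2]
r3 m[X9→φ0] = [1, 2, 7, 7]
r3 m[X9→φ1] = [2, 0, 7, 0]
r3 m[X9→φ2] = [1, 2, 0, 7]
r3 m[X10→φ2] = [8, 9, 4, 3]
r3 m[X10→φ3] = [0, 0, 5, 1]
r3 m[X7→φ1] = [0, 0, 0, 0]
r4 m[φ0→X3] = [2, 2, 5, 3]
r4 m[φ0→X9] = [7, 7, 8, 6]
r4 m[φ1→X9] = [0, 2, 0, 7]
r4 m[φ1→X7] = [4, 2, 4, 4]
r4 m[φ2→X9] = [10, 4, 11, 8]
r4 m[φ2→X10] = [4, 2, 7, 3]
r4 m[φ3→X10] = [8, 9, 4, 3]
r4 m[φ4→X3] = [7, 8, 3, 6]
r4 m[X3→φ0] = [7, 8, 3, 6]
r4 m[X3→φ4] = [2, 2, 5, 3]
r4 m[X9→φ0] = [10, 6, 11, 15]
r4 m[X9→φ1] = [17, 11, 19, 14]
r4 m[X9→φ2] = [7, 9, 8, 13]
r4 m[X10→φ2] = [8, 9, 4, 3]
r4 m[X10→φ3] = [4, 2, 7, 3]
r4 m[X7→φ1] = [0, 0, 0, 0]
r5 m[φ0→X3] = [6, 6, 14, 10]
r5 m[φ0→X9] = [7, 7, 8, 6]
r5 m[φ1→X9] = [0, 2, 0, 7]
r5 m[φ1→X7] = [17, 13, 15, 15]
r5 m[φ2→X9] = [10, 4, 11, 8]
r5 m[φ2→X10] = [11, 8, 14, 10]
r5 m[φ3→X10] = [8, 9, 4, 3]
r5 m[φ4→X3] = [7, 8, 3, 6]
r5 m[X3→φ0] = [7, 8, 3, 6]
r5 m[X3→φ4] = [2, 2, 5, 3]
r5 m[X9→φ0] = [10, 6, 11, 15]
r5 m[X9→φ1] = [17, 11, 19, 14]
r5 m[X9→φ2] = [7, 9, 8, 13]
r5 m[X10→φ2] = [8, 9, 4, 3]
r5 m[X10→φ3] = [4, 2, 7, 3]
r5 m[X7→φ1] = [0, 0, 0, 0]
r6 m[φ0→X3] = [6, 6, 14, 10]
r6 m[φ0→X9] = [7, 7, 8, 6]
r6 m[φ1→X9] = [0, 2, 0, 7]
r6 m[φ1→X7] = [17, 13, 15, 15]
r6 m[φ2→X9] = [10, 4, 11, 8]
r6 m[φ2→X10] = [11, 8, 14, 10]
r6 m[φ3→X10] = [8, 9, 4, 3]
r6 m[φ4→X3] = [7, 8, 3, 6]
r6 m[X3→φ0] = [7, 8, 3, 6]
r6 m[X3→φ4] = [6, 6, 14, 10]
r6 m[X9→φ0] = [10, 6, 11, 15]
r6 m[X9→φ1] = [17, 11, 19, 14]
r6 m[X9→φ2] = [7, 9, 8, 13]
r6 m[X10→φ2] = [8, 9, 4, 3]
r6 m[X10→φ3] = [11, 8, 14, 10]
r6 m[X7→φ1] = [0, 0, 0, 0]
r7 m[φ0→X3] = [6, 6, 14, 10]
r7 m[φ0→X9] = [7, 7, 8, 6]
r7 m[φ1→X9] = [0, 2, 0, 7]
r7 m[φ1→X7] = [17, 13, 15, 15]
r7 m[φ2→X9] = [10, 4, 11, 8]
r7 m[φ2→X10] = [11, 8, 14, 10]
r7 m[φ3→X10] = [8, 9, 4, 3]
r7 m[φ4→X3] = [7, 8, 3, 6]
r7 m[X3→φ0] = [7, 8, 3, 6]
r7 m[X3→φ4] = [6, 6, 14, 10]
r7 m[X9→φ0] = [10, 6, 11, 15]
r7 m[X9→φ1] = [17, 11, 19, 14]
r7 m[X9→φ2] = [7, 9, 8, 13]
r7 m[X10→φ2] = [8, 9, 4, 3]
r7 m[X10→φ3] = [11, 8, 14, 10]
r7 m[X7→φ1] = [0, 0, 0, 0]
fixed point reached at round 7
traceback from X3: (X3=0, X9=1, X10=3, X7=1), score=13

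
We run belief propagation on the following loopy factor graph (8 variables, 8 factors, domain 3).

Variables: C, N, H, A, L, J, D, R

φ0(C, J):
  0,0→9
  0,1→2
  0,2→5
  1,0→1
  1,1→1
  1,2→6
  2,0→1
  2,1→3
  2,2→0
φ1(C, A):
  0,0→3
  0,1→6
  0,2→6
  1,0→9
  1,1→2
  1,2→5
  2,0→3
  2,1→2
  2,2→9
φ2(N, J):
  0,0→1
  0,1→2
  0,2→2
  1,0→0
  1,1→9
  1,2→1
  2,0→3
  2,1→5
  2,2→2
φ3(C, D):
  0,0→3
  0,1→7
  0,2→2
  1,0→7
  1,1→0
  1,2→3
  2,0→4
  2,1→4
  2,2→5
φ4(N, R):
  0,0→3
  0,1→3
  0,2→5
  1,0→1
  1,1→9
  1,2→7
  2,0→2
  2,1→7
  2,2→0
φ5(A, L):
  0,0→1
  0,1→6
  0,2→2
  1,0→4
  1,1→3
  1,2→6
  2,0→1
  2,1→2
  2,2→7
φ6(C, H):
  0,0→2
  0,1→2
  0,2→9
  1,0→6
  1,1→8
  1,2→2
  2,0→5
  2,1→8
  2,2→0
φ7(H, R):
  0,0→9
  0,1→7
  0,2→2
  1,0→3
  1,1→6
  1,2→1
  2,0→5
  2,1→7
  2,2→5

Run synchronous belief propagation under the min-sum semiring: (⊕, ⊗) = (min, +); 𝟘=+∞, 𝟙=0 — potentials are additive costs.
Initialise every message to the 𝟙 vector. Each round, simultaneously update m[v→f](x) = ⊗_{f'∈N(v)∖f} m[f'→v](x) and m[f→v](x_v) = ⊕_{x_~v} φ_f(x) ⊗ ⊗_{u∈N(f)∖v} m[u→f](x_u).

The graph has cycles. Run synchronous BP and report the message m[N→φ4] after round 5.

message @ round 5 = [2, 1, 2]

init: all messages = 𝟙 over 3 values
r1 m[φ0→C] = [2, 1, 0]
r1 m[φ0→J] = [1, 1, 0]
r1 m[φ1→C] = [3, 2, 2]
r1 m[φ1→A] = [3, 2, 5]
r1 m[φ2→N] = [1, 0, 2]
r1 m[φ2→J] = [0, 2, 1]
r1 m[φ3→C] = [2, 0, 4]
r1 m[φ3→D] = [3, 0, 2]
r1 m[φ4→N] = [3, 1, 0]
r1 m[φ4→R] = [1, 3, 0]
r1 m[φ5→A] = [1, 3, 1]
r1 m[φ5→L] = [1, 2, 2]
r1 m[φ6→C] = [2, 2, 0]
r1 m[φ6→H] = [2, 2, 0]
r1 m[φ7→H] = [2, 1, 5]
r1 m[φ7→R] = [3, 6, 1]
r1 m[C→φ0] = [0, 0, 0]
r1 m[C→φ1] = [0, 0, 0]
r1 m[C→φ3] = [0, 0, 0]
r1 m[C→φ6] = [0, 0, 0]
r1 m[N→φ2] = [0, 0, 0]
r1 m[N→φ4] = [0, 0, 0]
r1 m[H→φ6] = [0, 0, 0]
r1 m[H→φ7] = [0, 0, 0]
r1 m[A→φ1] = [0, 0, 0]
r1 m[A→φ5] = [0, 0, 0]
r1 m[L→φ5] = [0, 0, 0]
r1 m[J→φ0] = [0, 0, 0]
r1 m[J→φ2] = [0, 0, 0]
r1 m[D→φ3] = [0, 0, 0]
r1 m[R→φ4] = [0, 0, 0]
r1 m[R→φ7] = [0, 0, 0]
r2 m[φ0→C] = [2, 1, 0]
r2 m[φ0→J] = [1, 1, 0]
r2 m[φ1→C] = [3, 2, 2]
r2 m[φ1→A] = [3, 2, 5]
r2 m[φ2→N] = [1, 0, 2]
r2 m[φ2→J] = [0, 2, 1]
r2 m[φ3→C] = [2, 0, 4]
r2 m[φ3→D] = [3, 0, 2]
r2 m[φ4→N] = [3, 1, 0]
r2 m[φ4→R] = [1, 3, 0]
r2 m[φ5→A] = [1, 3, 1]
r2 m[φ5→L] = [1, 2, 2]
r2 m[φ6→C] = [2, 2, 0]
r2 m[φ6→H] = [2, 2, 0]
r2 m[φ7→H] = [2, 1, 5]
r2 m[φ7→R] = [3, 6, 1]
r2 m[C→φ0] = [7, 4, 6]
r2 m[C→φ1] = [6, 3, 4]
r2 m[C→φ3] = [7, 5, 2]
r2 m[C→φ6] = [7, 3, 6]
r2 m[N→φ2] = [3, 1, 0]
r2 m[N→φ4] = [1, 0, 2]
r2 m[H→φ6] = [2, 1, 5]
r2 m[H→φ7] = [2, 2, 0]
r2 m[A→φ1] = [1, 3, 1]
r2 m[A→φ5] = [3, 2, 5]
r2 m[L→φ5] = [0, 0, 0]
r2 m[J→φ0] = [0, 2, 1]
r2 m[J→φ2] = [1, 1, 0]
r2 m[D→φ3] = [0, 0, 0]
r2 m[R→φ4] = [3, 6, 1]
r2 m[R→φ7] = [1, 3, 0]
r3 m[φ0→C] = [4, 1, 1]
r3 m[φ0→J] = [5, 5, 6]
r3 m[φ1→C] = [4, 5, 4]
r3 m[φ1→A] = [7, 5, 8]
r3 m[φ2→N] = [2, 1, 2]
r3 m[φ2→J] = [1, 5, 2]
r3 m[φ3→C] = [2, 0, 4]
r3 m[φ3→D] = [6, 5, 7]
r3 m[φ4→N] = [6, 4, 1]
r3 m[φ4→R] = [1, 4, 2]
r3 m[φ5→A] = [1, 3, 1]
r3 m[φ5→L] = [4, 5, 5]
r3 m[φ6→C] = [3, 7, 5]
r3 m[φ6→H] = [9, 9, 5]
r3 m[φ7→H] = [2, 1, 5]
r3 m[φ7→R] = [5, 7, 3]
r3 m[C→φ0] = [7, 4, 6]
r3 m[C→φ1] = [6, 3, 4]
r3 m[C→φ3] = [7, 5, 2]
r3 m[C→φ6] = [7, 3, 6]
r3 m[N→φ2] = [3, 1, 0]
r3 m[N→φ4] = [1, 0, 2]
r3 m[H→φ6] = [2, 1, 5]
r3 m[H→φ7] = [2, 2, 0]
r3 m[A→φ1] = [1, 3, 1]
r3 m[A→φ5] = [3, 2, 5]
r3 m[L→φ5] = [0, 0, 0]
r3 m[J→φ0] = [0, 2, 1]
r3 m[J→φ2] = [1, 1, 0]
r3 m[D→φ3] = [0, 0, 0]
r3 m[R→φ4] = [3, 6, 1]
r3 m[R→φ7] = [1, 3, 0]
r4 m[φ0→C] = [4, 1, 1]
r4 m[φ0→J] = [5, 5, 6]
r4 m[φ1→C] = [4, 5, 4]
r4 m[φ1→A] = [7, 5, 8]
r4 m[φ2→N] = [2, 1, 2]
r4 m[φ2→J] = [1, 5, 2]
r4 m[φ3→C] = [2, 0, 4]
r4 m[φ3→D] = [6, 5, 7]
r4 m[φ4→N] = [6, 4, 1]
r4 m[φ4→R] = [1, 4, 2]
r4 m[φ5→A] = [1, 3, 1]
r4 m[φ5→L] = [4, 5, 5]
r4 m[φ6→C] = [3, 7, 5]
r4 m[φ6→H] = [9, 9, 5]
r4 m[φ7→H] = [2, 1, 5]
r4 m[φ7→R] = [5, 7, 3]
r4 m[C→φ0] = [9, 12, 13]
r4 m[C→φ1] = [9, 8, 10]
r4 m[C→φ3] = [11, 13, 10]
r4 m[C→φ6] = [10, 6, 9]
r4 m[N→φ2] = [6, 4, 1]
r4 m[N→φ4] = [2, 1, 2]
r4 m[H→φ6] = [2, 1, 5]
r4 m[H→φ7] = [9, 9, 5]
r4 m[A→φ1] = [1, 3, 1]
r4 m[A→φ5] = [7, 5, 8]
r4 m[L→φ5] = [0, 0, 0]
r4 m[J→φ0] = [1, 5, 2]
r4 m[J→φ2] = [5, 5, 6]
r4 m[D→φ3] = [0, 0, 0]
r4 m[R→φ4] = [5, 7, 3]
r4 m[R→φ7] = [1, 4, 2]
r5 m[φ0→C] = [7, 2, 2]
r5 m[φ0→J] = [13, 11, 13]
r5 m[φ1→C] = [4, 5, 4]
r5 m[φ1→A] = [12, 10, 13]
r5 m[φ2→N] = [6, 5, 8]
r5 m[φ2→J] = [4, 6, 3]
r5 m[φ3→C] = [2, 0, 4]
r5 m[φ3→D] = [14, 13, 13]
r5 m[φ4→N] = [8, 6, 3]
r5 m[φ4→R] = [2, 5, 2]
r5 m[φ5→A] = [1, 3, 1]
r5 m[φ5→L] = [8, 8, 9]
r5 m[φ6→C] = [3, 7, 5]
r5 m[φ6→H] = [12, 12, 8]
r5 m[φ7→H] = [4, 3, 6]
r5 m[φ7→R] = [10, 12, 10]
r5 m[C→φ0] = [9, 12, 13]
r5 m[C→φ1] = [9, 8, 10]
r5 m[C→φ3] = [11, 13, 10]
r5 m[C→φ6] = [10, 6, 9]
r5 m[N→φ2] = [6, 4, 1]
r5 m[N→φ4] = [2, 1, 2]
r5 m[H→φ6] = [2, 1, 5]
r5 m[H→φ7] = [9, 9, 5]
r5 m[A→φ1] = [1, 3, 1]
r5 m[A→φ5] = [7, 5, 8]
r5 m[L→φ5] = [0, 0, 0]
r5 m[J→φ0] = [1, 5, 2]
r5 m[J→φ2] = [5, 5, 6]
r5 m[D→φ3] = [0, 0, 0]
r5 m[R→φ4] = [5, 7, 3]
r5 m[R→φ7] = [1, 4, 2]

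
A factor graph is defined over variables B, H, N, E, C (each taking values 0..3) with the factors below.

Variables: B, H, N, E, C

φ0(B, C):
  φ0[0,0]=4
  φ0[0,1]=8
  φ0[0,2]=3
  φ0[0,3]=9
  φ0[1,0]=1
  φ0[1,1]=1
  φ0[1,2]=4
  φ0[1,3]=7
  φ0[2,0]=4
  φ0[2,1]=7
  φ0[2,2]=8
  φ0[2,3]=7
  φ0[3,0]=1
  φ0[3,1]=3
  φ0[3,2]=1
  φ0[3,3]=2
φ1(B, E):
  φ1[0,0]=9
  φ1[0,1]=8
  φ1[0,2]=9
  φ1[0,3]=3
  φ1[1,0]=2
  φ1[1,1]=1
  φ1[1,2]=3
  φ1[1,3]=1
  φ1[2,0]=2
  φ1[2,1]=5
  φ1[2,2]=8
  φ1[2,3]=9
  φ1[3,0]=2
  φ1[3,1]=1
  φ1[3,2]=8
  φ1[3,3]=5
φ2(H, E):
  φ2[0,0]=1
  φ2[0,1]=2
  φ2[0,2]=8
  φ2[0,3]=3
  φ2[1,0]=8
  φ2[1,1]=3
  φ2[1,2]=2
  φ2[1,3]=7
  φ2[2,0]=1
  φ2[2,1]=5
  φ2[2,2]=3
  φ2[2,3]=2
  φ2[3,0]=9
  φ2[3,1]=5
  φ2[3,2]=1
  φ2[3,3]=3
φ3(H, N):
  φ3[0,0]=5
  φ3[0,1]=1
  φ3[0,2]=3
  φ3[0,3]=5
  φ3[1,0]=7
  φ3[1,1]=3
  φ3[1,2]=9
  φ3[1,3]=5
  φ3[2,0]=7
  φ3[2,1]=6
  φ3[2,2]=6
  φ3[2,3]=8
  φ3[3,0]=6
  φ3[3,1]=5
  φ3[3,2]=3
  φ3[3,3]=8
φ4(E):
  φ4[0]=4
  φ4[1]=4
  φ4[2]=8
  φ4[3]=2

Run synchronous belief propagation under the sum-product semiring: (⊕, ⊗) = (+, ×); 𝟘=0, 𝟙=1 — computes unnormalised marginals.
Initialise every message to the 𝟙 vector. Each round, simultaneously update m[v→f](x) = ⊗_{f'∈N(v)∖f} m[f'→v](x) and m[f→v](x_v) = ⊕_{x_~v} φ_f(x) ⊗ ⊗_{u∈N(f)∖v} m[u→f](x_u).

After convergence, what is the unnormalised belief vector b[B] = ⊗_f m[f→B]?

b[B] = [1139328, 153400, 861120, 174720]

init: all messages = 𝟙 over 4 values
r1 m[φ0→B] = [24, 13, 26, 7]
r1 m[φ0→C] = [10, 19, 16, 25]
r1 m[φ1→B] = [29, 7, 24, 16]
r1 m[φ1→E] = [15, 15, 28, 18]
r1 m[φ2→H] = [14, 20, 11, 18]
r1 m[φ2→E] = [19, 15, 14, 15]
r1 m[φ3→H] = [14, 24, 27, 22]
r1 m[φ3→N] = [25, 15, 21, 26]
r1 m[φ4→E] = [4, 4, 8, 2]
r1 m[B→φ0] = [1, 1, 1, 1]
r1 m[B→φ1] = [1, 1, 1, 1]
r1 m[H→φ2] = [1, 1, 1, 1]
r1 m[H→φ3] = [1, 1, 1, 1]
r1 m[N→φ3] = [1, 1, 1, 1]
r1 m[E→φ1] = [1, 1, 1, 1]
r1 m[E→φ2] = [1, 1, 1, 1]
r1 m[E→φ4] = [1, 1, 1, 1]
r1 m[C→φ0] = [1, 1, 1, 1]
r2 m[φ0→B] = [24, 13, 26, 7]
r2 m[φ0→C] = [10, 19, 16, 25]
r2 m[φ1→B] = [29, 7, 24, 16]
r2 m[φ1→E] = [15, 15, 28, 18]
r2 m[φ2→H] = [14, 20, 11, 18]
r2 m[φ2→E] = [19, 15, 14, 15]
r2 m[φ3→H] = [14, 24, 27, 22]
r2 m[φ3→N] = [25, 15, 21, 26]
r2 m[φ4→E] = [4, 4, 8, 2]
r2 m[B→φ0] = [29, 7, 24, 16]
r2 m[B→φ1] = [24, 13, 26, 7]
r2 m[H→φ2] = [14, 24, 27, 22]
r2 m[H→φ3] = [14, 20, 11, 18]
r2 m[N→φ3] = [1, 1, 1, 1]
r2 m[E→φ1] = [76, 60, 112, 30]
r2 m[E→φ2] = [60, 60, 224, 36]
r2 m[E→φ4] = [285, 225, 392, 270]
r2 m[C→φ0] = [1, 1, 1, 1]
r3 m[φ0→B] = [24, 13, 26, 7]
r3 m[φ0→C] = [235, 455, 323, 510]
r3 m[φ1→B] = [2262, 578, 1618, 1258]
r3 m[φ1→E] = [308, 342, 519, 354]
r3 m[φ2→H] = [2080, 1360, 1104, 1172]
r3 m[φ2→E] = [431, 345, 263, 330]
r3 m[φ3→H] = [14, 24, 27, 22]
r3 m[φ3→N] = [395, 230, 342, 402]
r3 m[φ4→E] = [4, 4, 8, 2]
r3 m[B→φ0] = [29, 7, 24, 16]
r3 m[B→φ1] = [24, 13, 26, 7]
r3 m[H→φ2] = [14, 24, 27, 22]
r3 m[H→φ3] = [14, 20, 11, 18]
r3 m[N→φ3] = [1, 1, 1, 1]
r3 m[E→φ1] = [76, 60, 112, 30]
r3 m[E→φ2] = [60, 60, 224, 36]
r3 m[E→φ4] = [285, 225, 392, 270]
r3 m[C→φ0] = [1, 1, 1, 1]
r4 m[φ0→B] = [24, 13, 26, 7]
r4 m[φ0→C] = [235, 455, 323, 510]
r4 m[φ1→B] = [2262, 578, 1618, 1258]
r4 m[φ1→E] = [308, 342, 519, 354]
r4 m[φ2→H] = [2080, 1360, 1104, 1172]
r4 m[φ2→E] = [431, 345, 263, 330]
r4 m[φ3→H] = [14, 24, 27, 22]
r4 m[φ3→N] = [395, 230, 342, 402]
r4 m[φ4→E] = [4, 4, 8, 2]
r4 m[B→φ0] = [2262, 578, 1618, 1258]
r4 m[B→φ1] = [24, 13, 26, 7]
r4 m[H→φ2] = [14, 24, 27, 22]
r4 m[H→φ3] = [2080, 1360, 1104, 1172]
r4 m[N→φ3] = [1, 1, 1, 1]
r4 m[E→φ1] = [1724, 1380, 2104, 660]
r4 m[E→φ2] = [1232, 1368, 4152, 708]
r4 m[E→φ4] = [132748, 117990, 136497, 116820]
r4 m[C→φ0] = [1, 1, 1, 1]
r5 m[φ0→B] = [24, 13, 26, 7]
r5 m[φ0→C] = [17356, 33774, 23300, 38246]
r5 m[φ1→B] = [47472, 11800, 33120, 24960]
r5 m[φ1→E] = [308, 342, 519, 354]
r5 m[φ2→H] = [39308, 27220, 21944, 24204]
r5 m[φ2→E] = [431, 345, 263, 330]
r5 m[φ3→H] = [14, 24, 27, 22]
r5 m[φ3→N] = [34680, 18644, 28620, 35408]
r5 m[φ4→E] = [4, 4, 8, 2]
r5 m[B→φ0] = [2262, 578, 1618, 1258]
r5 m[B→φ1] = [24, 13, 26, 7]
r5 m[H→φ2] = [14, 24, 27, 22]
r5 m[H→φ3] = [2080, 1360, 1104, 1172]
r5 m[N→φ3] = [1, 1, 1, 1]
r5 m[E→φ1] = [1724, 1380, 2104, 660]
r5 m[E→φ2] = [1232, 1368, 4152, 708]
r5 m[E→φ4] = [132748, 117990, 136497, 116820]
r5 m[C→φ0] = [1, 1, 1, 1]
r6 m[φ0→B] = [24, 13, 26, 7]
r6 m[φ0→C] = [17356, 33774, 23300, 38246]
r6 m[φ1→B] = [47472, 11800, 33120, 24960]
r6 m[φ1→E] = [308, 342, 519, 354]
r6 m[φ2→H] = [39308, 27220, 21944, 24204]
r6 m[φ2→E] = [431, 345, 263, 330]
r6 m[φ3→H] = [14, 24, 27, 22]
r6 m[φ3→N] = [34680, 18644, 28620, 35408]
r6 m[φ4→E] = [4, 4, 8, 2]
r6 m[B→φ0] = [47472, 11800, 33120, 24960]
r6 m[B→φ1] = [24, 13, 26, 7]
r6 m[H→φ2] = [14, 24, 27, 22]
r6 m[H→φ3] = [39308, 27220, 21944, 24204]
r6 m[N→φ3] = [1, 1, 1, 1]
r6 m[E→φ1] = [1724, 1380, 2104, 660]
r6 m[E→φ2] = [1232, 1368, 4152, 708]
r6 m[E→φ4] = [132748, 117990, 136497, 116820]
r6 m[C→φ0] = [1, 1, 1, 1]
r7 m[φ0→B] = [24, 13, 26, 7]
r7 m[φ0→C] = [359128, 698296, 479536, 791608]
r7 m[φ1→B] = [47472, 11800, 33120, 24960]
r7 m[φ1→E] = [308, 342, 519, 354]
r7 m[φ2→H] = [39308, 27220, 21944, 24204]
r7 m[φ2→E] = [431, 345, 263, 330]
r7 m[φ3→H] = [14, 24, 27, 22]
r7 m[φ3→N] = [685912, 373652, 567180, 701824]
r7 m[φ4→E] = [4, 4, 8, 2]
r7 m[B→φ0] = [47472, 11800, 33120, 24960]
r7 m[B→φ1] = [24, 13, 26, 7]
r7 m[H→φ2] = [14, 24, 27, 22]
r7 m[H→φ3] = [39308, 27220, 21944, 24204]
r7 m[N→φ3] = [1, 1, 1, 1]
r7 m[E→φ1] = [1724, 1380, 2104, 660]
r7 m[E→φ2] = [1232, 1368, 4152, 708]
r7 m[E→φ4] = [132748, 117990, 136497, 116820]
r7 m[C→φ0] = [1, 1, 1, 1]
r8 m[φ0→B] = [24, 13, 26, 7]
r8 m[φ0→C] = [359128, 698296, 479536, 791608]
r8 m[φ1→B] = [47472, 11800, 33120, 24960]
r8 m[φ1→E] = [308, 342, 519, 354]
r8 m[φ2→H] = [39308, 27220, 21944, 24204]
r8 m[φ2→E] = [431, 345, 263, 330]
r8 m[φ3→H] = [14, 24, 27, 22]
r8 m[φ3→N] = [685912, 373652, 567180, 701824]
r8 m[φ4→E] = [4, 4, 8, 2]
r8 m[B→φ0] = [47472, 11800, 33120, 24960]
r8 m[B→φ1] = [24, 13, 26, 7]
r8 m[H→φ2] = [14, 24, 27, 22]
r8 m[H→φ3] = [39308, 27220, 21944, 24204]
r8 m[N→φ3] = [1, 1, 1, 1]
r8 m[E→φ1] = [1724, 1380, 2104, 660]
r8 m[E→φ2] = [1232, 1368, 4152, 708]
r8 m[E→φ4] = [132748, 117990, 136497, 116820]
r8 m[C→φ0] = [1, 1, 1, 1]
fixed point reached at round 8
b[B] = ⊗ incoming = [1139328, 153400, 861120, 174720]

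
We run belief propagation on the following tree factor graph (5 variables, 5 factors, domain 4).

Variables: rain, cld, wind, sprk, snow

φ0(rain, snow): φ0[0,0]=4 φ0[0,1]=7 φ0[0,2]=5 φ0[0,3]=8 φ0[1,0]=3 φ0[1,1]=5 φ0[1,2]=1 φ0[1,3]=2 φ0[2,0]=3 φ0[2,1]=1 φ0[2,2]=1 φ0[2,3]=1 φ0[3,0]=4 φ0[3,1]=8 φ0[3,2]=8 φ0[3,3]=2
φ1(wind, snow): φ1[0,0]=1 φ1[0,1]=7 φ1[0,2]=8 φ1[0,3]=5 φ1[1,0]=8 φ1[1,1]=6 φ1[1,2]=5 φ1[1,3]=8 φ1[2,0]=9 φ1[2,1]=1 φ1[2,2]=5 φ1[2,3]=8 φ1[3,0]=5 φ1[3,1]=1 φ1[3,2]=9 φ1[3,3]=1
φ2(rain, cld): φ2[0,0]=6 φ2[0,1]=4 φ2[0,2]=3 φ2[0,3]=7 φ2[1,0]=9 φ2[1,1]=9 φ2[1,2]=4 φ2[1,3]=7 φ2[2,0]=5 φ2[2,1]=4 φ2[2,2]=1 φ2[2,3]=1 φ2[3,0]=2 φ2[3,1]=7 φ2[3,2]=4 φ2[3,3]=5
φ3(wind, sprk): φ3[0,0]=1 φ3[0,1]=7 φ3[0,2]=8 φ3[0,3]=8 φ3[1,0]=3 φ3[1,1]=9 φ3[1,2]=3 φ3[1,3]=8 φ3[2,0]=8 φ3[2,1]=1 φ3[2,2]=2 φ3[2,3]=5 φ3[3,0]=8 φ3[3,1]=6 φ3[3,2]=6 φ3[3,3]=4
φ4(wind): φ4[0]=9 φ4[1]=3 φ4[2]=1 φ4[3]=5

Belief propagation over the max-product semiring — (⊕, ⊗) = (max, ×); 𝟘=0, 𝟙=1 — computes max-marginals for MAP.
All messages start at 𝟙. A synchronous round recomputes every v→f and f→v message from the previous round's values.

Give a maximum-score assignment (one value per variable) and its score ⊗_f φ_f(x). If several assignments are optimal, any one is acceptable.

assignment: (rain=3, cld=1, wind=0, sprk=2, snow=2); score = 32256

init: all messages = 𝟙 over 4 values
r1 m[φ0→rain] = [8, 5, 3, 8]
r1 m[φ0→snow] = [4, 8, 8, 8]
r1 m[φ1→wind] = [8, 8, 9, 9]
r1 m[φ1→snow] = [9, 7, 9, 8]
r1 m[φ2→rain] = [7, 9, 5, 7]
r1 m[φ2→cld] = [9, 9, 4, 7]
r1 m[φ3→wind] = [8, 9, 8, 8]
r1 m[φ3→sprk] = [8, 9, 8, 8]
r1 m[φ4→wind] = [9, 3, 1, 5]
r1 m[rain→φ0] = [1, 1, 1, 1]
r1 m[rain→φ2] = [1, 1, 1, 1]
r1 m[cld→φ2] = [1, 1, 1, 1]
r1 m[wind→φ1] = [1, 1, 1, 1]
r1 m[wind→φ3] = [1, 1, 1, 1]
r1 m[wind→φ4] = [1, 1, 1, 1]
r1 m[sprk→φ3] = [1, 1, 1, 1]
r1 m[snow→φ0] = [1, 1, 1, 1]
r1 m[snow→φ1] = [1, 1, 1, 1]
r2 m[φ0→rain] = [8, 5, 3, 8]
r2 m[φ0→snow] = [4, 8, 8, 8]
r2 m[φ1→wind] = [8, 8, 9, 9]
r2 m[φ1→snow] = [9, 7, 9, 8]
r2 m[φ2→rain] = [7, 9, 5, 7]
r2 m[φ2→cld] = [9, 9, 4, 7]
r2 m[φ3→wind] = [8, 9, 8, 8]
r2 m[φ3→sprk] = [8, 9, 8, 8]
r2 m[φ4→wind] = [9, 3, 1, 5]
r2 m[rain→φ0] = [7, 9, 5, 7]
r2 m[rain→φ2] = [8, 5, 3, 8]
r2 m[cld→φ2] = [1, 1, 1, 1]
r2 m[wind→φ1] = [72, 27, 8, 40]
r2 m[wind→φ3] = [72, 24, 9, 45]
r2 m[wind→φ4] = [64, 72, 72, 72]
r2 m[sprk→φ3] = [1, 1, 1, 1]
r2 m[snow→φ0] = [9, 7, 9, 8]
r2 m[snow→φ1] = [4, 8, 8, 8]
r3 m[φ0→rain] = [64, 35, 27, 72]
r3 m[φ0→snow] = [28, 56, 56, 56]
r3 m[φ1→wind] = [64, 64, 64, 72]
r3 m[φ1→snow] = [216, 504, 576, 360]
r3 m[φ2→rain] = [7, 9, 5, 7]
r3 m[φ2→cld] = [48, 56, 32, 56]
r3 m[φ3→wind] = [8, 9, 8, 8]
r3 m[φ3→sprk] = [360, 504, 576, 576]
r3 m[φ4→wind] = [9, 3, 1, 5]
r3 m[rain→φ0] = [7, 9, 5, 7]
r3 m[rain→φ2] = [8, 5, 3, 8]
r3 m[cld→φ2] = [1, 1, 1, 1]
r3 m[wind→φ1] = [72, 27, 8, 40]
r3 m[wind→φ3] = [72, 24, 9, 45]
r3 m[wind→φ4] = [64, 72, 72, 72]
r3 m[sprk→φ3] = [1, 1, 1, 1]
r3 m[snow→φ0] = [9, 7, 9, 8]
r3 m[snow→φ1] = [4, 8, 8, 8]
r4 m[φ0→rain] = [64, 35, 27, 72]
r4 m[φ0→snow] = [28, 56, 56, 56]
r4 m[φ1→wind] = [64, 64, 64, 72]
r4 m[φ1→snow] = [216, 504, 576, 360]
r4 m[φ2→rain] = [7, 9, 5, 7]
r4 m[φ2→cld] = [48, 56, 32, 56]
r4 m[φ3→wind] = [8, 9, 8, 8]
r4 m[φ3→sprk] = [360, 504, 576, 576]
r4 m[φ4→wind] = [9, 3, 1, 5]
r4 m[rain→φ0] = [7, 9, 5, 7]
r4 m[rain→φ2] = [64, 35, 27, 72]
r4 m[cld→φ2] = [1, 1, 1, 1]
r4 m[wind→φ1] = [72, 27, 8, 40]
r4 m[wind→φ3] = [576, 192, 64, 360]
r4 m[wind→φ4] = [512, 576, 512, 576]
r4 m[sprk→φ3] = [1, 1, 1, 1]
r4 m[snow→φ0] = [216, 504, 576, 360]
r4 m[snow→φ1] = [28, 56, 56, 56]
r5 m[φ0→rain] = [3528, 2520, 648, 4608]
r5 m[φ0→snow] = [28, 56, 56, 56]
r5 m[φ1→wind] = [448, 448, 448, 504]
r5 m[φ1→snow] = [216, 504, 576, 360]
r5 m[φ2→rain] = [7, 9, 5, 7]
r5 m[φ2→cld] = [384, 504, 288, 448]
r5 m[φ3→wind] = [8, 9, 8, 8]
r5 m[φ3→sprk] = [2880, 4032, 4608, 4608]
r5 m[φ4→wind] = [9, 3, 1, 5]
r5 m[rain→φ0] = [7, 9, 5, 7]
r5 m[rain→φ2] = [64, 35, 27, 72]
r5 m[cld→φ2] = [1, 1, 1, 1]
r5 m[wind→φ1] = [72, 27, 8, 40]
r5 m[wind→φ3] = [576, 192, 64, 360]
r5 m[wind→φ4] = [512, 576, 512, 576]
r5 m[sprk→φ3] = [1, 1, 1, 1]
r5 m[snow→φ0] = [216, 504, 576, 360]
r5 m[snow→φ1] = [28, 56, 56, 56]
r6 m[φ0→rain] = [3528, 2520, 648, 4608]
r6 m[φ0→snow] = [28, 56, 56, 56]
r6 m[φ1→wind] = [448, 448, 448, 504]
r6 m[φ1→snow] = [216, 504, 576, 360]
r6 m[φ2→rain] = [7, 9, 5, 7]
r6 m[φ2→cld] = [384, 504, 288, 448]
r6 m[φ3→wind] = [8, 9, 8, 8]
r6 m[φ3→sprk] = [2880, 4032, 4608, 4608]
r6 m[φ4→wind] = [9, 3, 1, 5]
r6 m[rain→φ0] = [7, 9, 5, 7]
r6 m[rain→φ2] = [3528, 2520, 648, 4608]
r6 m[cld→φ2] = [1, 1, 1, 1]
r6 m[wind→φ1] = [72, 27, 8, 40]
r6 m[wind→φ3] = [4032, 1344, 448, 2520]
r6 m[wind→φ4] = [3584, 4032, 3584, 4032]
r6 m[sprk→φ3] = [1, 1, 1, 1]
r6 m[snow→φ0] = [216, 504, 576, 360]
r6 m[snow→φ1] = [28, 56, 56, 56]
r7 m[φ0→rain] = [3528, 2520, 648, 4608]
r7 m[φ0→snow] = [28, 56, 56, 56]
r7 m[φ1→wind] = [448, 448, 448, 504]
r7 m[φ1→snow] = [216, 504, 576, 360]
r7 m[φ2→rain] = [7, 9, 5, 7]
r7 m[φ2→cld] = [22680, 32256, 18432, 24696]
r7 m[φ3→wind] = [8, 9, 8, 8]
r7 m[φ3→sprk] = [20160, 28224, 32256, 32256]
r7 m[φ4→wind] = [9, 3, 1, 5]
r7 m[rain→φ0] = [7, 9, 5, 7]
r7 m[rain→φ2] = [3528, 2520, 648, 4608]
r7 m[cld→φ2] = [1, 1, 1, 1]
r7 m[wind→φ1] = [72, 27, 8, 40]
r7 m[wind→φ3] = [4032, 1344, 448, 2520]
r7 m[wind→φ4] = [3584, 4032, 3584, 4032]
r7 m[sprk→φ3] = [1, 1, 1, 1]
r7 m[snow→φ0] = [216, 504, 576, 360]
r7 m[snow→φ1] = [28, 56, 56, 56]
r8 m[φ0→rain] = [3528, 2520, 648, 4608]
r8 m[φ0→snow] = [28, 56, 56, 56]
r8 m[φ1→wind] = [448, 448, 448, 504]
r8 m[φ1→snow] = [216, 504, 576, 360]
r8 m[φ2→rain] = [7, 9, 5, 7]
r8 m[φ2→cld] = [22680, 32256, 18432, 24696]
r8 m[φ3→wind] = [8, 9, 8, 8]
r8 m[φ3→sprk] = [20160, 28224, 32256, 32256]
r8 m[φ4→wind] = [9, 3, 1, 5]
r8 m[rain→φ0] = [7, 9, 5, 7]
r8 m[rain→φ2] = [3528, 2520, 648, 4608]
r8 m[cld→φ2] = [1, 1, 1, 1]
r8 m[wind→φ1] = [72, 27, 8, 40]
r8 m[wind→φ3] = [4032, 1344, 448, 2520]
r8 m[wind→φ4] = [3584, 4032, 3584, 4032]
r8 m[sprk→φ3] = [1, 1, 1, 1]
r8 m[snow→φ0] = [216, 504, 576, 360]
r8 m[snow→φ1] = [28, 56, 56, 56]
fixed point reached at round 8
traceback from rain: (rain=3, cld=1, wind=0, sprk=2, snow=2), score=32256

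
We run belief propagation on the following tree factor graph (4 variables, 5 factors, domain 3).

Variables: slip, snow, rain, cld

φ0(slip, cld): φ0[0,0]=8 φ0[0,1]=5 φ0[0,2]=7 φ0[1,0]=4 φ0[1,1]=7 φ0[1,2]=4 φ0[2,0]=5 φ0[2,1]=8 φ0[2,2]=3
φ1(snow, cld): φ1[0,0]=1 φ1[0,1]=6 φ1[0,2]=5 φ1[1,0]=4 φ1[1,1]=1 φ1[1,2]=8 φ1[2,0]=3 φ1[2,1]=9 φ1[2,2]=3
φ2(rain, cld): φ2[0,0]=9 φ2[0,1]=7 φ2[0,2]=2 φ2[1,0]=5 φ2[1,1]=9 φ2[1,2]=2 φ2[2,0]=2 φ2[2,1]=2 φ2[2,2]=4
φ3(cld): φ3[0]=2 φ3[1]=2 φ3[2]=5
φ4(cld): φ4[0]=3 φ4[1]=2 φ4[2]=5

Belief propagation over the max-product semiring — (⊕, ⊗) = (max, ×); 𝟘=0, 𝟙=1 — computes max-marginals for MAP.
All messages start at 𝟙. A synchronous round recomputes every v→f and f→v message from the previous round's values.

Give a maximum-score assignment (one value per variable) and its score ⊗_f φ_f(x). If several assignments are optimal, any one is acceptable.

init: all messages = 𝟙 over 3 values
r1 m[φ0→slip] = [8, 7, 8]
r1 m[φ0→cld] = [8, 8, 7]
r1 m[φ1→snow] = [6, 8, 9]
r1 m[φ1→cld] = [4, 9, 8]
r1 m[φ2→rain] = [9, 9, 4]
r1 m[φ2→cld] = [9, 9, 4]
r1 m[φ3→cld] = [2, 2, 5]
r1 m[φ4→cld] = [3, 2, 5]
r1 m[slip→φ0] = [1, 1, 1]
r1 m[snow→φ1] = [1, 1, 1]
r1 m[rain→φ2] = [1, 1, 1]
r1 m[cld→φ0] = [1, 1, 1]
r1 m[cld→φ1] = [1, 1, 1]
r1 m[cld→φ2] = [1, 1, 1]
r1 m[cld→φ3] = [1, 1, 1]
r1 m[cld→φ4] = [1, 1, 1]
r2 m[φ0→slip] = [8, 7, 8]
r2 m[φ0→cld] = [8, 8, 7]
r2 m[φ1→snow] = [6, 8, 9]
r2 m[φ1→cld] = [4, 9, 8]
r2 m[φ2→rain] = [9, 9, 4]
r2 m[φ2→cld] = [9, 9, 4]
r2 m[φ3→cld] = [2, 2, 5]
r2 m[φ4→cld] = [3, 2, 5]
r2 m[slip→φ0] = [1, 1, 1]
r2 m[snow→φ1] = [1, 1, 1]
r2 m[rain→φ2] = [1, 1, 1]
r2 m[cld→φ0] = [216, 324, 800]
r2 m[cld→φ1] = [432, 288, 700]
r2 m[cld→φ2] = [192, 288, 1400]
r2 m[cld→φ3] = [864, 1296, 1120]
r2 m[cld→φ4] = [576, 1296, 1120]
r3 m[φ0→slip] = [5600, 3200, 2592]
r3 m[φ0→cld] = [8, 8, 7]
r3 m[φ1→snow] = [3500, 5600, 2592]
r3 m[φ1→cld] = [4, 9, 8]
r3 m[φ2→rain] = [2800, 2800, 5600]
r3 m[φ2→cld] = [9, 9, 4]
r3 m[φ3→cld] = [2, 2, 5]
r3 m[φ4→cld] = [3, 2, 5]
r3 m[slip→φ0] = [1, 1, 1]
r3 m[snow→φ1] = [1, 1, 1]
r3 m[rain→φ2] = [1, 1, 1]
r3 m[cld→φ0] = [216, 324, 800]
r3 m[cld→φ1] = [432, 288, 700]
r3 m[cld→φ2] = [192, 288, 1400]
r3 m[cld→φ3] = [864, 1296, 1120]
r3 m[cld→φ4] = [576, 1296, 1120]
r4 m[φ0→slip] = [5600, 3200, 2592]
r4 m[φ0→cld] = [8, 8, 7]
r4 m[φ1→snow] = [3500, 5600, 2592]
r4 m[φ1→cld] = [4, 9, 8]
r4 m[φ2→rain] = [2800, 2800, 5600]
r4 m[φ2→cld] = [9, 9, 4]
r4 m[φ3→cld] = [2, 2, 5]
r4 m[φ4→cld] = [3, 2, 5]
r4 m[slip→φ0] = [1, 1, 1]
r4 m[snow→φ1] = [1, 1, 1]
r4 m[rain→φ2] = [1, 1, 1]
r4 m[cld→φ0] = [216, 324, 800]
r4 m[cld→φ1] = [432, 288, 700]
r4 m[cld→φ2] = [192, 288, 1400]
r4 m[cld→φ3] = [864, 1296, 1120]
r4 m[cld→φ4] = [576, 1296, 1120]
fixed point reached at round 4
traceback from slip: (slip=0, snow=1, rain=2, cld=2), score=5600

assignment: (slip=0, snow=1, rain=2, cld=2); score = 5600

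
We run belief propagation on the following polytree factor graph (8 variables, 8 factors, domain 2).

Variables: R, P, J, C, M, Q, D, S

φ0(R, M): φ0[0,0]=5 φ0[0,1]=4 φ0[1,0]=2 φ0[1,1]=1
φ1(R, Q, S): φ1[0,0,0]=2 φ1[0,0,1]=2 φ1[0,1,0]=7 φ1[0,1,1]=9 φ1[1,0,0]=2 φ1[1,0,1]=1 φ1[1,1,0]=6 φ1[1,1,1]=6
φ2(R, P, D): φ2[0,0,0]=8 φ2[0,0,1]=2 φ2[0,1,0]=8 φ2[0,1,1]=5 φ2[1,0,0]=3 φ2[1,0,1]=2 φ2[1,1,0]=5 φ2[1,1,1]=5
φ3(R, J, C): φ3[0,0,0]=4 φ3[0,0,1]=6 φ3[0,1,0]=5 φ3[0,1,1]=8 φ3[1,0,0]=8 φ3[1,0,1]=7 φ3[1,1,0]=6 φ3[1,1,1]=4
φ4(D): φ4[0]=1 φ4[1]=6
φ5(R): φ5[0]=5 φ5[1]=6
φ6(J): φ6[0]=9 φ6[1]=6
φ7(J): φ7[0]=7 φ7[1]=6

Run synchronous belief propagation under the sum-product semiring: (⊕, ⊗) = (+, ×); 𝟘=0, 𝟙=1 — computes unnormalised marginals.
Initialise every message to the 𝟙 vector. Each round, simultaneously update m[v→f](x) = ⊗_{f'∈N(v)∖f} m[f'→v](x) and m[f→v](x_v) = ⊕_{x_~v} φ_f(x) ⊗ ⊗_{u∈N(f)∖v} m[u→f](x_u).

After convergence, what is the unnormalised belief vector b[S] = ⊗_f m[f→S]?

init: all messages = 𝟙 over 2 values
r1 m[φ0→R] = [9, 3]
r1 m[φ0→M] = [7, 5]
r1 m[φ1→R] = [20, 15]
r1 m[φ1→Q] = [7, 28]
r1 m[φ1→S] = [17, 18]
r1 m[φ2→R] = [23, 15]
r1 m[φ2→P] = [15, 23]
r1 m[φ2→D] = [24, 14]
r1 m[φ3→R] = [23, 25]
r1 m[φ3→J] = [25, 23]
r1 m[φ3→C] = [23, 25]
r1 m[φ4→D] = [1, 6]
r1 m[φ5→R] = [5, 6]
r1 m[φ6→J] = [9, 6]
r1 m[φ7→J] = [7, 6]
r1 m[R→φ0] = [1, 1]
r1 m[R→φ1] = [1, 1]
r1 m[R→φ2] = [1, 1]
r1 m[R→φ3] = [1, 1]
r1 m[R→φ5] = [1, 1]
r1 m[P→φ2] = [1, 1]
r1 m[J→φ3] = [1, 1]
r1 m[J→φ6] = [1, 1]
r1 m[J→φ7] = [1, 1]
r1 m[C→φ3] = [1, 1]
r1 m[M→φ0] = [1, 1]
r1 m[Q→φ1] = [1, 1]
r1 m[D→φ2] = [1, 1]
r1 m[D→φ4] = [1, 1]
r1 m[S→φ1] = [1, 1]
r2 m[φ0→R] = [9, 3]
r2 m[φ0→M] = [7, 5]
r2 m[φ1→R] = [20, 15]
r2 m[φ1→Q] = [7, 28]
r2 m[φ1→S] = [17, 18]
r2 m[φ2→R] = [23, 15]
r2 m[φ2→P] = [15, 23]
r2 m[φ2→D] = [24, 14]
r2 m[φ3→R] = [23, 25]
r2 m[φ3→J] = [25, 23]
r2 m[φ3→C] = [23, 25]
r2 m[φ4→D] = [1, 6]
r2 m[φ5→R] = [5, 6]
r2 m[φ6→J] = [9, 6]
r2 m[φ7→J] = [7, 6]
r2 m[R→φ0] = [52900, 33750]
r2 m[R→φ1] = [23805, 6750]
r2 m[R→φ2] = [20700, 6750]
r2 m[R→φ3] = [20700, 4050]
r2 m[R→φ5] = [95220, 16875]
r2 m[P→φ2] = [1, 1]
r2 m[J→φ3] = [63, 36]
r2 m[J→φ6] = [175, 138]
r2 m[J→φ7] = [225, 138]
r2 m[C→φ3] = [1, 1]
r2 m[M→φ0] = [1, 1]
r2 m[Q→φ1] = [1, 1]
r2 m[D→φ2] = [1, 6]
r2 m[D→φ4] = [24, 14]
r2 m[S→φ1] = [1, 1]
r3 m[φ0→R] = [9, 3]
r3 m[φ0→M] = [332000, 245350]
r3 m[φ1→R] = [20, 15]
r3 m[φ1→Q] = [115470, 461880]
r3 m[φ1→S] = [268245, 309105]
r3 m[φ2→R] = [58, 50]
r3 m[φ2→P] = [515250, 1022850]
r3 m[φ2→D] = [385200, 192150]
r3 m[φ3→R] = [1098, 1305]
r3 m[φ3→J] = [267750, 309600]
r3 m[φ3→C] = [11858400, 16155450]
r3 m[φ4→D] = [1, 6]
r3 m[φ5→R] = [5, 6]
r3 m[φ6→J] = [9, 6]
r3 m[φ7→J] = [7, 6]
r3 m[R→φ0] = [52900, 33750]
r3 m[R→φ1] = [23805, 6750]
r3 m[R→φ2] = [20700, 6750]
r3 m[R→φ3] = [20700, 4050]
r3 m[R→φ5] = [95220, 16875]
r3 m[P→φ2] = [1, 1]
r3 m[J→φ3] = [63, 36]
r3 m[J→φ6] = [175, 138]
r3 m[J→φ7] = [225, 138]
r3 m[C→φ3] = [1, 1]
r3 m[M→φ0] = [1, 1]
r3 m[Q→φ1] = [1, 1]
r3 m[D→φ2] = [1, 6]
r3 m[D→φ4] = [24, 14]
r3 m[S→φ1] = [1, 1]
r4 m[φ0→R] = [9, 3]
r4 m[φ0→M] = [332000, 245350]
r4 m[φ1→R] = [20, 15]
r4 m[φ1→Q] = [115470, 461880]
r4 m[φ1→S] = [268245, 309105]
r4 m[φ2→R] = [58, 50]
r4 m[φ2→P] = [515250, 1022850]
r4 m[φ2→D] = [385200, 192150]
r4 m[φ3→R] = [1098, 1305]
r4 m[φ3→J] = [267750, 309600]
r4 m[φ3→C] = [11858400, 16155450]
r4 m[φ4→D] = [1, 6]
r4 m[φ5→R] = [5, 6]
r4 m[φ6→J] = [9, 6]
r4 m[φ7→J] = [7, 6]
r4 m[R→φ0] = [6368400, 5872500]
r4 m[R→φ1] = [2865780, 1174500]
r4 m[R→φ2] = [988200, 352350]
r4 m[R→φ3] = [52200, 13500]
r4 m[R→φ5] = [11463120, 2936250]
r4 m[P→φ2] = [1, 1]
r4 m[J→φ3] = [63, 36]
r4 m[J→φ6] = [1874250, 1857600]
r4 m[J→φ7] = [2409750, 1857600]
r4 m[C→φ3] = [1, 1]
r4 m[M→φ0] = [1, 1]
r4 m[Q→φ1] = [1, 1]
r4 m[D→φ2] = [1, 6]
r4 m[D→φ4] = [385200, 192150]
r4 m[S→φ1] = [1, 1]
r5 m[φ0→R] = [9, 3]
r5 m[φ0→M] = [43587000, 31346100]
r5 m[φ1→R] = [20, 15]
r5 m[φ1→Q] = [14986620, 59946480]
r5 m[φ1→S] = [35188020, 39745080]
r5 m[φ2→R] = [58, 50]
r5 m[φ2→P] = [25049250, 49883850]
r5 m[φ2→D] = [18630000, 9383850]
r5 m[φ3→R] = [1098, 1305]
r5 m[φ3→J] = [724500, 813600]
r5 m[φ3→C] = [32270400, 42662700]
r5 m[φ4→D] = [1, 6]
r5 m[φ5→R] = [5, 6]
r5 m[φ6→J] = [9, 6]
r5 m[φ7→J] = [7, 6]
r5 m[R→φ0] = [6368400, 5872500]
r5 m[R→φ1] = [2865780, 1174500]
r5 m[R→φ2] = [988200, 352350]
r5 m[R→φ3] = [52200, 13500]
r5 m[R→φ5] = [11463120, 2936250]
r5 m[P→φ2] = [1, 1]
r5 m[J→φ3] = [63, 36]
r5 m[J→φ6] = [1874250, 1857600]
r5 m[J→φ7] = [2409750, 1857600]
r5 m[C→φ3] = [1, 1]
r5 m[M→φ0] = [1, 1]
r5 m[Q→φ1] = [1, 1]
r5 m[D→φ2] = [1, 6]
r5 m[D→φ4] = [385200, 192150]
r5 m[S→φ1] = [1, 1]
r6 m[φ0→R] = [9, 3]
r6 m[φ0→M] = [43587000, 31346100]
r6 m[φ1→R] = [20, 15]
r6 m[φ1→Q] = [14986620, 59946480]
r6 m[φ1→S] = [35188020, 39745080]
r6 m[φ2→R] = [58, 50]
r6 m[φ2→P] = [25049250, 49883850]
r6 m[φ2→D] = [18630000, 9383850]
r6 m[φ3→R] = [1098, 1305]
r6 m[φ3→J] = [724500, 813600]
r6 m[φ3→C] = [32270400, 42662700]
r6 m[φ4→D] = [1, 6]
r6 m[φ5→R] = [5, 6]
r6 m[φ6→J] = [9, 6]
r6 m[φ7→J] = [7, 6]
r6 m[R→φ0] = [6368400, 5872500]
r6 m[R→φ1] = [2865780, 1174500]
r6 m[R→φ2] = [988200, 352350]
r6 m[R→φ3] = [52200, 13500]
r6 m[R→φ5] = [11463120, 2936250]
r6 m[P→φ2] = [1, 1]
r6 m[J→φ3] = [63, 36]
r6 m[J→φ6] = [5071500, 4881600]
r6 m[J→φ7] = [6520500, 4881600]
r6 m[C→φ3] = [1, 1]
r6 m[M→φ0] = [1, 1]
r6 m[Q→φ1] = [1, 1]
r6 m[D→φ2] = [1, 6]
r6 m[D→φ4] = [18630000, 9383850]
r6 m[S→φ1] = [1, 1]
r7 m[φ0→R] = [9, 3]
r7 m[φ0→M] = [43587000, 31346100]
r7 m[φ1→R] = [20, 15]
r7 m[φ1→Q] = [14986620, 59946480]
r7 m[φ1→S] = [35188020, 39745080]
r7 m[φ2→R] = [58, 50]
r7 m[φ2→P] = [25049250, 49883850]
r7 m[φ2→D] = [18630000, 9383850]
r7 m[φ3→R] = [1098, 1305]
r7 m[φ3→J] = [724500, 813600]
r7 m[φ3→C] = [32270400, 42662700]
r7 m[φ4→D] = [1, 6]
r7 m[φ5→R] = [5, 6]
r7 m[φ6→J] = [9, 6]
r7 m[φ7→J] = [7, 6]
r7 m[R→φ0] = [6368400, 5872500]
r7 m[R→φ1] = [2865780, 1174500]
r7 m[R→φ2] = [988200, 352350]
r7 m[R→φ3] = [52200, 13500]
r7 m[R→φ5] = [11463120, 2936250]
r7 m[P→φ2] = [1, 1]
r7 m[J→φ3] = [63, 36]
r7 m[J→φ6] = [5071500, 4881600]
r7 m[J→φ7] = [6520500, 4881600]
r7 m[C→φ3] = [1, 1]
r7 m[M→φ0] = [1, 1]
r7 m[Q→φ1] = [1, 1]
r7 m[D→φ2] = [1, 6]
r7 m[D→φ4] = [18630000, 9383850]
r7 m[S→φ1] = [1, 1]
fixed point reached at round 7
b[S] = ⊗ incoming = [35188020, 39745080]

b[S] = [35188020, 39745080]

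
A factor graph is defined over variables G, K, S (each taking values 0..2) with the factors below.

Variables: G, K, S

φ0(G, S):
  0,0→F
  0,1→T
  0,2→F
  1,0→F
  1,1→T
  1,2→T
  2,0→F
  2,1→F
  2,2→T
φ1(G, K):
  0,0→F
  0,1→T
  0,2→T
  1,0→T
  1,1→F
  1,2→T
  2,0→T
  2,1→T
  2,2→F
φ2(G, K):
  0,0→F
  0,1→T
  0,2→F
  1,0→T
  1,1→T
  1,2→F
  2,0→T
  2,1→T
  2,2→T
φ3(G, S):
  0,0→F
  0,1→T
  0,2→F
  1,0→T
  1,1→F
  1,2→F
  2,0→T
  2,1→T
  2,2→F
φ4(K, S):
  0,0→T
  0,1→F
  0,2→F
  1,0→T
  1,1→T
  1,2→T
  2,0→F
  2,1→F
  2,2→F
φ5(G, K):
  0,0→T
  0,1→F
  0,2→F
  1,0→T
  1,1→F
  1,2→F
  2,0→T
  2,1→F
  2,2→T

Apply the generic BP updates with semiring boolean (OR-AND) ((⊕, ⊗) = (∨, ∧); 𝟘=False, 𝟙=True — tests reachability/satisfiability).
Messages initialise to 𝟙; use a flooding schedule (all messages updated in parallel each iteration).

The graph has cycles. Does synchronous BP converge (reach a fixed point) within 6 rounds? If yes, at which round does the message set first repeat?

NOT CONVERGED within 6 rounds

init: all messages = 𝟙 over 3 values
r1 m[φ0→G] = [T, T, T]
r1 m[φ0→S] = [F, T, T]
r1 m[φ1→G] = [T, T, T]
r1 m[φ1→K] = [T, T, T]
r1 m[φ2→G] = [T, T, T]
r1 m[φ2→K] = [T, T, T]
r1 m[φ3→G] = [T, T, T]
r1 m[φ3→S] = [T, T, F]
r1 m[φ4→K] = [T, T, F]
r1 m[φ4→S] = [T, T, T]
r1 m[φ5→G] = [T, T, T]
r1 m[φ5→K] = [T, F, T]
r1 m[G→φ0] = [T, T, T]
r1 m[G→φ1] = [T, T, T]
r1 m[G→φ2] = [T, T, T]
r1 m[G→φ3] = [T, T, T]
r1 m[G→φ5] = [T, T, T]
r1 m[K→φ1] = [T, T, T]
r1 m[K→φ2] = [T, T, T]
r1 m[K→φ4] = [T, T, T]
r1 m[K→φ5] = [T, T, T]
r1 m[S→φ0] = [T, T, T]
r1 m[S→φ3] = [T, T, T]
r1 m[S→φ4] = [T, T, T]
r2 m[φ0→G] = [T, T, T]
r2 m[φ0→S] = [F, T, T]
r2 m[φ1→G] = [T, T, T]
r2 m[φ1→K] = [T, T, T]
r2 m[φ2→G] = [T, T, T]
r2 m[φ2→K] = [T, T, T]
r2 m[φ3→G] = [T, T, T]
r2 m[φ3→S] = [T, T, F]
r2 m[φ4→K] = [T, T, F]
r2 m[φ4→S] = [T, T, T]
r2 m[φ5→G] = [T, T, T]
r2 m[φ5→K] = [T, F, T]
r2 m[G→φ0] = [T, T, T]
r2 m[G→φ1] = [T, T, T]
r2 m[G→φ2] = [T, T, T]
r2 m[G→φ3] = [T, T, T]
r2 m[G→φ5] = [T, T, T]
r2 m[K→φ1] = [T, F, F]
r2 m[K→φ2] = [T, F, F]
r2 m[K→φ4] = [T, F, T]
r2 m[K→φ5] = [T, T, F]
r2 m[S→φ0] = [T, T, F]
r2 m[S→φ3] = [F, T, T]
r2 m[S→φ4] = [F, T, F]
r3 m[φ0→G] = [T, T, F]
r3 m[φ0→S] = [F, T, T]
r3 m[φ1→G] = [F, T, T]
r3 m[φ1→K] = [T, T, T]
r3 m[φ2→G] = [F, T, T]
r3 m[φ2→K] = [T, T, T]
r3 m[φ3→G] = [T, F, T]
r3 m[φ3→S] = [T, T, F]
r3 m[φ4→K] = [F, T, F]
r3 m[φ4→S] = [T, F, F]
r3 m[φ5→G] = [T, T, T]
r3 m[φ5→K] = [T, F, T]
r3 m[G→φ0] = [T, T, T]
r3 m[G→φ1] = [T, T, T]
r3 m[G→φ2] = [T, T, T]
r3 m[G→φ3] = [T, T, T]
r3 m[G→φ5] = [T, T, T]
r3 m[K→φ1] = [T, F, F]
r3 m[K→φ2] = [T, F, F]
r3 m[K→φ4] = [T, F, T]
r3 m[K→φ5] = [T, T, F]
r3 m[S→φ0] = [T, T, F]
r3 m[S→φ3] = [F, T, T]
r3 m[S→φ4] = [F, T, F]
r4 m[φ0→G] = [T, T, F]
r4 m[φ0→S] = [F, T, T]
r4 m[φ1→G] = [F, T, T]
r4 m[φ1→K] = [T, T, T]
r4 m[φ2→G] = [F, T, T]
r4 m[φ2→K] = [T, T, T]
r4 m[φ3→G] = [T, F, T]
r4 m[φ3→S] = [T, T, F]
r4 m[φ4→K] = [F, T, F]
r4 m[φ4→S] = [T, F, F]
r4 m[φ5→G] = [T, T, T]
r4 m[φ5→K] = [T, F, T]
r4 m[G→φ0] = [F, F, T]
r4 m[G→φ1] = [F, F, F]
r4 m[G→φ2] = [F, F, F]
r4 m[G→φ3] = [F, T, F]
r4 m[G→φ5] = [F, F, F]
r4 m[K→φ1] = [F, F, F]
r4 m[K→φ2] = [F, F, F]
r4 m[K→φ4] = [T, F, T]
r4 m[K→φ5] = [F, T, F]
r4 m[S→φ0] = [T, F, F]
r4 m[S→φ3] = [F, F, F]
r4 m[S→φ4] = [F, T, F]
r5 m[φ0→G] = [F, F, F]
r5 m[φ0→S] = [F, F, T]
r5 m[φ1→G] = [F, F, F]
r5 m[φ1→K] = [F, F, F]
r5 m[φ2→G] = [F, F, F]
r5 m[φ2→K] = [F, F, F]
r5 m[φ3→G] = [F, F, F]
r5 m[φ3→S] = [T, F, F]
r5 m[φ4→K] = [F, T, F]
r5 m[φ4→S] = [T, F, F]
r5 m[φ5→G] = [F, F, F]
r5 m[φ5→K] = [F, F, F]
r5 m[G→φ0] = [F, F, T]
r5 m[G→φ1] = [F, F, F]
r5 m[G→φ2] = [F, F, F]
r5 m[G→φ3] = [F, T, F]
r5 m[G→φ5] = [F, F, F]
r5 m[K→φ1] = [F, F, F]
r5 m[K→φ2] = [F, F, F]
r5 m[K→φ4] = [T, F, T]
r5 m[K→φ5] = [F, T, F]
r5 m[S→φ0] = [T, F, F]
r5 m[S→φ3] = [F, F, F]
r5 m[S→φ4] = [F, T, F]
r6 m[φ0→G] = [F, F, F]
r6 m[φ0→S] = [F, F, T]
r6 m[φ1→G] = [F, F, F]
r6 m[φ1→K] = [F, F, F]
r6 m[φ2→G] = [F, F, F]
r6 m[φ2→K] = [F, F, F]
r6 m[φ3→G] = [F, F, F]
r6 m[φ3→S] = [T, F, F]
r6 m[φ4→K] = [F, T, F]
r6 m[φ4→S] = [T, F, F]
r6 m[φ5→G] = [F, F, F]
r6 m[φ5→K] = [F, F, F]
r6 m[G→φ0] = [F, F, F]
r6 m[G→φ1] = [F, F, F]
r6 m[G→φ2] = [F, F, F]
r6 m[G→φ3] = [F, F, F]
r6 m[G→φ5] = [F, F, F]
r6 m[K→φ1] = [F, F, F]
r6 m[K→φ2] = [F, F, F]
r6 m[K→φ4] = [F, F, F]
r6 m[K→φ5] = [F, F, F]
r6 m[S→φ0] = [T, F, F]
r6 m[S→φ3] = [F, F, F]
r6 m[S→φ4] = [F, F, F]
no fixed point within 6 rounds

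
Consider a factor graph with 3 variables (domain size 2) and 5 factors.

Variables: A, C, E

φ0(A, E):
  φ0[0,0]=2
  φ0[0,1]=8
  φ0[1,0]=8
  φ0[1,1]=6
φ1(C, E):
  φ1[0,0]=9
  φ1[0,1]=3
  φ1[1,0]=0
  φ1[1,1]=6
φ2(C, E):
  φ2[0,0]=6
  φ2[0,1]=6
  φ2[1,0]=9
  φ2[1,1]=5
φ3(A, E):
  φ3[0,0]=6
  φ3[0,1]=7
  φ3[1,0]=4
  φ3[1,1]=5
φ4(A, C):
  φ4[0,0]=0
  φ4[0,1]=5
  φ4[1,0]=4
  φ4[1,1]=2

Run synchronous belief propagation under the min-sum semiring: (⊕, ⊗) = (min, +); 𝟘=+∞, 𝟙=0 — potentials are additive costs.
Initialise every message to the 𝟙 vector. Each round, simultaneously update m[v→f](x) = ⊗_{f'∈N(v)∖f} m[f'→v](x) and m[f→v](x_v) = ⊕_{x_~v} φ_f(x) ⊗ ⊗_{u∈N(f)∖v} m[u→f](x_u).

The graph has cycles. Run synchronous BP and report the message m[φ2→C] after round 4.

message @ round 4 = [12, 15]

init: all messages = 𝟙 over 2 values
r1 m[φ0→A] = [2, 6]
r1 m[φ0→E] = [2, 6]
r1 m[φ1→C] = [3, 0]
r1 m[φ1→E] = [0, 3]
r1 m[φ2→C] = [6, 5]
r1 m[φ2→E] = [6, 5]
r1 m[φ3→A] = [6, 4]
r1 m[φ3→E] = [4, 5]
r1 m[φ4→A] = [0, 2]
r1 m[φ4→C] = [0, 2]
r1 m[A→φ0] = [0, 0]
r1 m[A→φ3] = [0, 0]
r1 m[A→φ4] = [0, 0]
r1 m[C→φ1] = [0, 0]
r1 m[C→φ2] = [0, 0]
r1 m[C→φ4] = [0, 0]
r1 m[E→φ0] = [0, 0]
r1 m[E→φ1] = [0, 0]
r1 m[E→φ2] = [0, 0]
r1 m[E→φ3] = [0, 0]
r2 m[φ0→A] = [2, 6]
r2 m[φ0→E] = [2, 6]
r2 m[φ1→C] = [3, 0]
r2 m[φ1→E] = [0, 3]
r2 m[φ2→C] = [6, 5]
r2 m[φ2→E] = [6, 5]
r2 m[φ3→A] = [6, 4]
r2 m[φ3→E] = [4, 5]
r2 m[φ4→A] = [0, 2]
r2 m[φ4→C] = [0, 2]
r2 m[A→φ0] = [6, 6]
r2 m[A→φ3] = [2, 8]
r2 m[A→φ4] = [8, 10]
r2 m[C→φ1] = [6, 7]
r2 m[C→φ2] = [3, 2]
r2 m[C→φ4] = [9, 5]
r2 m[E→φ0] = [10, 13]
r2 m[E→φ1] = [12, 16]
r2 m[E→φ2] = [6, 14]
r2 m[E→φ3] = [8, 14]
r3 m[φ0→A] = [12, 18]
r3 m[φ0→E] = [8, 12]
r3 m[φ1→C] = [19, 12]
r3 m[φ1→E] = [7, 9]
r3 m[φ2→C] = [12, 15]
r3 m[φ2→E] = [9, 7]
r3 m[φ3→A] = [14, 12]
r3 m[φ3→E] = [8, 9]
r3 m[φ4→A] = [9, 7]
r3 m[φ4→C] = [8, 12]
r3 m[A→φ0] = [6, 6]
r3 m[A→φ3] = [2, 8]
r3 m[A→φ4] = [8, 10]
r3 m[C→φ1] = [6, 7]
r3 m[C→φ2] = [3, 2]
r3 m[C→φ4] = [9, 5]
r3 m[E→φ0] = [10, 13]
r3 m[E→φ1] = [12, 16]
r3 m[E→φ2] = [6, 14]
r3 m[E→φ3] = [8, 14]
r4 m[φ0→A] = [12, 18]
r4 m[φ0→E] = [8, 12]
r4 m[φ1→C] = [19, 12]
r4 m[φ1→E] = [7, 9]
r4 m[φ2→C] = [12, 15]
r4 m[φ2→E] = [9, 7]
r4 m[φ3→A] = [14, 12]
r4 m[φ3→E] = [8, 9]
r4 m[φ4→A] = [9, 7]
r4 m[φ4→C] = [8, 12]
r4 m[A→φ0] = [23, 19]
r4 m[A→φ3] = [21, 25]
r4 m[A→φ4] = [26, 30]
r4 m[C→φ1] = [20, 27]
r4 m[C→φ2] = [27, 24]
r4 m[C→φ4] = [31, 27]
r4 m[E→φ0] = [24, 25]
r4 m[E→φ1] = [25, 28]
r4 m[E→φ2] = [23, 30]
r4 m[E→φ3] = [24, 28]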